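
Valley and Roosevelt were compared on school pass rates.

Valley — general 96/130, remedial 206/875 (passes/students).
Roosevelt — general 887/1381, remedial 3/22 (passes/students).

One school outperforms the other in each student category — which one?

General: Valley 96/130 = 73.8%, Roosevelt 887/1381 = 64.2% → Valley
Remedial: Valley 206/875 = 23.5%, Roosevelt 3/22 = 13.6% → Valley
Valley has the higher rate in both groups.

Valley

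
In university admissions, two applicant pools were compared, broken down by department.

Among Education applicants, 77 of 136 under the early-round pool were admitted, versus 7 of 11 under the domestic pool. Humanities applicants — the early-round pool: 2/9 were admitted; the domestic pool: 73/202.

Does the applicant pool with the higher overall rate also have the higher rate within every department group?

Education: the early-round pool 77/136 = 56.6%, the domestic pool 7/11 = 63.6% → the domestic pool
Humanities: the early-round pool 2/9 = 22.2%, the domestic pool 73/202 = 36.1% → the domestic pool
Overall: the early-round pool 79/145 = 54.5%, the domestic pool 80/213 = 37.6% → the early-round pool
The domestic pool wins each department group but the early-round pool wins overall — the comparison reverses. The domestic pool's applicants skew toward Humanities, which has a lower base rate.

No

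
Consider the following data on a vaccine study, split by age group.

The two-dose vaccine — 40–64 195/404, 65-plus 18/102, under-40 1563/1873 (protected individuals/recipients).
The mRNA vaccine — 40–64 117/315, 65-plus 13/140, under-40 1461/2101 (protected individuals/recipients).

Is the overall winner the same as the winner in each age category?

40–64: the two-dose vaccine 195/404 = 48.3%, the mRNA vaccine 117/315 = 37.1% → the two-dose vaccine
65-plus: the two-dose vaccine 18/102 = 17.6%, the mRNA vaccine 13/140 = 9.3% → the two-dose vaccine
Under-40: the two-dose vaccine 1563/1873 = 83.4%, the mRNA vaccine 1461/2101 = 69.5% → the two-dose vaccine
Overall: the two-dose vaccine 1776/2379 = 74.7%, the mRNA vaccine 1591/2556 = 62.2% → the two-dose vaccine
The two-dose vaccine wins overall and in every age group — no reversal.

Yes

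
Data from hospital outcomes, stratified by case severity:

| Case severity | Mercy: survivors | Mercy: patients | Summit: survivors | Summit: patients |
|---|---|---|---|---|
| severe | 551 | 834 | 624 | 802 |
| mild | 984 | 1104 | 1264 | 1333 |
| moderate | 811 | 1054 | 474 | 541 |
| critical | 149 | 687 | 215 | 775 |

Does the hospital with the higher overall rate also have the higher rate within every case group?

Yes

Severe: Mercy 551/834 = 66.1%, Summit 624/802 = 77.8% → Summit
Mild: Mercy 984/1104 = 89.1%, Summit 1264/1333 = 94.8% → Summit
Moderate: Mercy 811/1054 = 76.9%, Summit 474/541 = 87.6% → Summit
Critical: Mercy 149/687 = 21.7%, Summit 215/775 = 27.7% → Summit
Overall: Mercy 2495/3679 = 67.8%, Summit 2577/3451 = 74.7% → Summit
Summit wins overall and in every case group — no reversal.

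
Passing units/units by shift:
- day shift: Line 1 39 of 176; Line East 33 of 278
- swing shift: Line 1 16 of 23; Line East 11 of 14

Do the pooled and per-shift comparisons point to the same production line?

Day shift: Line 1 39/176 = 22.2%, Line East 33/278 = 11.9% → Line 1
Swing shift: Line 1 16/23 = 69.6%, Line East 11/14 = 78.6% → Line East
Overall: Line 1 55/199 = 27.6%, Line East 44/292 = 15.1% → Line 1
Neither sweeps: Line 1 wins 1 of 2 groups, Line East wins 1. Line 1 wins overall but not every group — no Simpson reversal.

No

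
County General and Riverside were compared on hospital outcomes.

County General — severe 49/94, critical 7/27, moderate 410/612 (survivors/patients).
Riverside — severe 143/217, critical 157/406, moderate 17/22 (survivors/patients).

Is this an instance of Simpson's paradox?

Yes

Severe: County General 49/94 = 52.1%, Riverside 143/217 = 65.9% → Riverside
Critical: County General 7/27 = 25.9%, Riverside 157/406 = 38.7% → Riverside
Moderate: County General 410/612 = 67.0%, Riverside 17/22 = 77.3% → Riverside
Overall: County General 466/733 = 63.6%, Riverside 317/645 = 49.1% → County General
Riverside wins each case group but County General wins overall — the comparison reverses. Riverside's patients skew toward critical, which has a lower base rate.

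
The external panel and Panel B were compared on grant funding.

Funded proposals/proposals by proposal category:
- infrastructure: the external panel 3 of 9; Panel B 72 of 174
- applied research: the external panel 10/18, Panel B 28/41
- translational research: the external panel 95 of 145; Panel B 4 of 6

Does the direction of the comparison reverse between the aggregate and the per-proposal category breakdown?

Yes

Infrastructure: the external panel 3/9 = 33.3%, Panel B 72/174 = 41.4% → Panel B
Applied research: the external panel 10/18 = 55.6%, Panel B 28/41 = 68.3% → Panel B
Translational research: the external panel 95/145 = 65.5%, Panel B 4/6 = 66.7% → Panel B
Overall: the external panel 108/172 = 62.8%, Panel B 104/221 = 47.1% → the external panel
Panel B wins each proposal group but the external panel wins overall — the comparison reverses. Panel B's proposals skew toward infrastructure, which has a lower base rate.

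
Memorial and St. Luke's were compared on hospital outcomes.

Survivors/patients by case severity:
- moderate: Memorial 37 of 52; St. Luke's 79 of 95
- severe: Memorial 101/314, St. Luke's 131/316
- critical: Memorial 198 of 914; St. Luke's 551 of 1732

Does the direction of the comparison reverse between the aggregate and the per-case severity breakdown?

No

Moderate: Memorial 37/52 = 71.2%, St. Luke's 79/95 = 83.2% → St. Luke's
Severe: Memorial 101/314 = 32.2%, St. Luke's 131/316 = 41.5% → St. Luke's
Critical: Memorial 198/914 = 21.7%, St. Luke's 551/1732 = 31.8% → St. Luke's
Overall: Memorial 336/1280 = 26.2%, St. Luke's 761/2143 = 35.5% → St. Luke's
St. Luke's wins overall and in every case group — no reversal.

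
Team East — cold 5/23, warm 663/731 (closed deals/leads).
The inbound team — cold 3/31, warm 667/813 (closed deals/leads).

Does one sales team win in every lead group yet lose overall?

No

Cold: Team East 5/23 = 21.7%, the inbound team 3/31 = 9.7% → Team East
Warm: Team East 663/731 = 90.7%, the inbound team 667/813 = 82.0% → Team East
Overall: Team East 668/754 = 88.6%, the inbound team 670/844 = 79.4% → Team East
Team East wins overall and in every lead group — no reversal.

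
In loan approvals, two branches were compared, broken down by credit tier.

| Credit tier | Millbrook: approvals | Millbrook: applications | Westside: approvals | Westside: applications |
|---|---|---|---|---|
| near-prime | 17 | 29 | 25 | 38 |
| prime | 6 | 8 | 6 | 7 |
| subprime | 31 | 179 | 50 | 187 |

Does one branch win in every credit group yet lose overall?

No

Near-prime: Millbrook 17/29 = 58.6%, Westside 25/38 = 65.8% → Westside
Prime: Millbrook 6/8 = 75.0%, Westside 6/7 = 85.7% → Westside
Subprime: Millbrook 31/179 = 17.3%, Westside 50/187 = 26.7% → Westside
Overall: Millbrook 54/216 = 25.0%, Westside 81/232 = 34.9% → Westside
Westside wins overall and in every credit group — no reversal.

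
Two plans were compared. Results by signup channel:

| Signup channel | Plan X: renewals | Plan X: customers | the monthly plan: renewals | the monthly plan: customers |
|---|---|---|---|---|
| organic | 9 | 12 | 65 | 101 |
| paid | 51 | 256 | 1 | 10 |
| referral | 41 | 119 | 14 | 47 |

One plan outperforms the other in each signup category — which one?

Plan X

Organic: Plan X 9/12 = 75.0%, the monthly plan 65/101 = 64.4% → Plan X
Paid: Plan X 51/256 = 19.9%, the monthly plan 1/10 = 10.0% → Plan X
Referral: Plan X 41/119 = 34.5%, the monthly plan 14/47 = 29.8% → Plan X
Plan X has the higher rate in all 3 groups.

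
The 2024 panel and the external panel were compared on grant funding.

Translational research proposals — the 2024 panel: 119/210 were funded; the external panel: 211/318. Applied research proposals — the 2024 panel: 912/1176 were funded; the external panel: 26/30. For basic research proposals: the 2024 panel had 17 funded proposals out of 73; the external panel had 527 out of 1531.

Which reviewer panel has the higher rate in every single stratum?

the external panel

Translational research: the 2024 panel 119/210 = 56.7%, the external panel 211/318 = 66.4% → the external panel
Applied research: the 2024 panel 912/1176 = 77.6%, the external panel 26/30 = 86.7% → the external panel
Basic research: the 2024 panel 17/73 = 23.3%, the external panel 527/1531 = 34.4% → the external panel
The external panel has the higher rate in all 3 groups.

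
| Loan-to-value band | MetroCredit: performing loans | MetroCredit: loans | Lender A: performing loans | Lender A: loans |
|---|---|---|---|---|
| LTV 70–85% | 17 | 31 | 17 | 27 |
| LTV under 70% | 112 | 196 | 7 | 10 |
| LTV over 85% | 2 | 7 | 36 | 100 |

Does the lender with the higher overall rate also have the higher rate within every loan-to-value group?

No

LTV 70–85%: MetroCredit 17/31 = 54.8%, Lender A 17/27 = 63.0% → Lender A
LTV under 70%: MetroCredit 112/196 = 57.1%, Lender A 7/10 = 70.0% → Lender A
LTV over 85%: MetroCredit 2/7 = 28.6%, Lender A 36/100 = 36.0% → Lender A
Overall: MetroCredit 131/234 = 56.0%, Lender A 60/137 = 43.8% → MetroCredit
Lender A wins each loan-to-value group but MetroCredit wins overall — the comparison reverses. Lender A's loans skew toward LTV over 85%, which has a lower base rate.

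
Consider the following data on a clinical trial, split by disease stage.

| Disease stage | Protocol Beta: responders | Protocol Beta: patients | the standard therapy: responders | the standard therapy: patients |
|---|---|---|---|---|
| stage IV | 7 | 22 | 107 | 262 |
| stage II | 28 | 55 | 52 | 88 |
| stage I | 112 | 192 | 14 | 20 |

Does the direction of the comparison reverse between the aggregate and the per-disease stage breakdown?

Yes

Stage IV: Protocol Beta 7/22 = 31.8%, the standard therapy 107/262 = 40.8% → the standard therapy
Stage II: Protocol Beta 28/55 = 50.9%, the standard therapy 52/88 = 59.1% → the standard therapy
Stage I: Protocol Beta 112/192 = 58.3%, the standard therapy 14/20 = 70.0% → the standard therapy
Overall: Protocol Beta 147/269 = 54.6%, the standard therapy 173/370 = 46.8% → Protocol Beta
The standard therapy wins each disease group but Protocol Beta wins overall — the comparison reverses. The standard therapy's patients skew toward stage IV, which has a lower base rate.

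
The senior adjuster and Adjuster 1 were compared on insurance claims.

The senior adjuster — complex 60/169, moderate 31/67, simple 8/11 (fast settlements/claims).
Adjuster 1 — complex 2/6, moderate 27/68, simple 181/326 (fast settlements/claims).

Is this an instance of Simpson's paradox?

Yes

Complex: the senior adjuster 60/169 = 35.5%, Adjuster 1 2/6 = 33.3% → the senior adjuster
Moderate: the senior adjuster 31/67 = 46.3%, Adjuster 1 27/68 = 39.7% → the senior adjuster
Simple: the senior adjuster 8/11 = 72.7%, Adjuster 1 181/326 = 55.5% → the senior adjuster
Overall: the senior adjuster 99/247 = 40.1%, Adjuster 1 210/400 = 52.5% → Adjuster 1
The senior adjuster wins each claim group but Adjuster 1 wins overall — the comparison reverses. The senior adjuster's claims skew toward complex, which has a lower base rate.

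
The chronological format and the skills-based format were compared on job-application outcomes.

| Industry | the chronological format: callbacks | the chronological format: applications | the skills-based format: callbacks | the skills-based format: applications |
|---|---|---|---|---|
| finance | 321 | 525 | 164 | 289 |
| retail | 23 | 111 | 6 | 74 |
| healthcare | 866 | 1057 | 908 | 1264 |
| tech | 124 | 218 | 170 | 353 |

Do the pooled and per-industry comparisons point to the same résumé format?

Finance: the chronological format 321/525 = 61.1%, the skills-based format 164/289 = 56.7% → the chronological format
Retail: the chronological format 23/111 = 20.7%, the skills-based format 6/74 = 8.1% → the chronological format
Healthcare: the chronological format 866/1057 = 81.9%, the skills-based format 908/1264 = 71.8% → the chronological format
Tech: the chronological format 124/218 = 56.9%, the skills-based format 170/353 = 48.2% → the chronological format
Overall: the chronological format 1334/1911 = 69.8%, the skills-based format 1248/1980 = 63.0% → the chronological format
The chronological format wins overall and in every industry group — no reversal.

Yes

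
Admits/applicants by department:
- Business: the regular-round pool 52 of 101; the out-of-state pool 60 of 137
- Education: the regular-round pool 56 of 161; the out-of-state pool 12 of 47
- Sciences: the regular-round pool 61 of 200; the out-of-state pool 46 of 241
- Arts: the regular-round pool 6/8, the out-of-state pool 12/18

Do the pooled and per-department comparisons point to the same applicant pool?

Yes

Business: the regular-round pool 52/101 = 51.5%, the out-of-state pool 60/137 = 43.8% → the regular-round pool
Education: the regular-round pool 56/161 = 34.8%, the out-of-state pool 12/47 = 25.5% → the regular-round pool
Sciences: the regular-round pool 61/200 = 30.5%, the out-of-state pool 46/241 = 19.1% → the regular-round pool
Arts: the regular-round pool 6/8 = 75.0%, the out-of-state pool 12/18 = 66.7% → the regular-round pool
Overall: the regular-round pool 175/470 = 37.2%, the out-of-state pool 130/443 = 29.3% → the regular-round pool
The regular-round pool wins overall and in every department group — no reversal.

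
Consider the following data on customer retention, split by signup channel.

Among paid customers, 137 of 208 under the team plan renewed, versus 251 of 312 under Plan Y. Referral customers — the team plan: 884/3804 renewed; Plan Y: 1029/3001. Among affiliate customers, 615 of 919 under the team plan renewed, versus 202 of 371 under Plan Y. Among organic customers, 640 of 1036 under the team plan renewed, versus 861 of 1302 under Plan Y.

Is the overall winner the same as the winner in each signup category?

No

Paid: the team plan 137/208 = 65.9%, Plan Y 251/312 = 80.4% → Plan Y
Referral: the team plan 884/3804 = 23.2%, Plan Y 1029/3001 = 34.3% → Plan Y
Affiliate: the team plan 615/919 = 66.9%, Plan Y 202/371 = 54.4% → the team plan
Organic: the team plan 640/1036 = 61.8%, Plan Y 861/1302 = 66.1% → Plan Y
Overall: the team plan 2276/5967 = 38.1%, Plan Y 2343/4986 = 47.0% → Plan Y
Neither sweeps: the team plan wins 1 of 4 groups, Plan Y wins 3. Plan Y wins overall but not every group — no Simpson reversal.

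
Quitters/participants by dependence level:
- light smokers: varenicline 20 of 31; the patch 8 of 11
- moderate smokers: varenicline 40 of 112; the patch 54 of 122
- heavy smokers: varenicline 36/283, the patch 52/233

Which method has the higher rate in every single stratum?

Light smokers: varenicline 20/31 = 64.5%, the patch 8/11 = 72.7% → the patch
Moderate smokers: varenicline 40/112 = 35.7%, the patch 54/122 = 44.3% → the patch
Heavy smokers: varenicline 36/283 = 12.7%, the patch 52/233 = 22.3% → the patch
The patch has the higher rate in all 3 groups.

the patch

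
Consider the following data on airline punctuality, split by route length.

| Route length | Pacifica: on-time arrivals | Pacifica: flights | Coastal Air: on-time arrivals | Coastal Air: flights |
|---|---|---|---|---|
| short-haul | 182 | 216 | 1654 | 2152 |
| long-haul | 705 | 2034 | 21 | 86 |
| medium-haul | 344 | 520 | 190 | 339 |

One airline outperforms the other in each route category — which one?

Pacifica

Short-haul: Pacifica 182/216 = 84.3%, Coastal Air 1654/2152 = 76.9% → Pacifica
Long-haul: Pacifica 705/2034 = 34.7%, Coastal Air 21/86 = 24.4% → Pacifica
Medium-haul: Pacifica 344/520 = 66.2%, Coastal Air 190/339 = 56.0% → Pacifica
Pacifica has the higher rate in all 3 groups.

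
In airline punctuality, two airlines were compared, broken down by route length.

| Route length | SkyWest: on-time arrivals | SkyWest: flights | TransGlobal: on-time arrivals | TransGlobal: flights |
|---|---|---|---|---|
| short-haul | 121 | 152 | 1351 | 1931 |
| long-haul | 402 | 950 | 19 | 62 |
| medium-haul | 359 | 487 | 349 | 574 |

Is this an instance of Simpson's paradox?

Short-haul: SkyWest 121/152 = 79.6%, TransGlobal 1351/1931 = 70.0% → SkyWest
Long-haul: SkyWest 402/950 = 42.3%, TransGlobal 19/62 = 30.6% → SkyWest
Medium-haul: SkyWest 359/487 = 73.7%, TransGlobal 349/574 = 60.8% → SkyWest
Overall: SkyWest 882/1589 = 55.5%, TransGlobal 1719/2567 = 67.0% → TransGlobal
SkyWest wins each route group but TransGlobal wins overall — the comparison reverses. SkyWest's flights skew toward long-haul, which has a lower base rate.

Yes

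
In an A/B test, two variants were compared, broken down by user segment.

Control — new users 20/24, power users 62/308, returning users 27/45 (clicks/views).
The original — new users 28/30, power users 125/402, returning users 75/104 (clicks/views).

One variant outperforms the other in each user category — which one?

the original

New users: Control 20/24 = 83.3%, the original 28/30 = 93.3% → the original
Power users: Control 62/308 = 20.1%, the original 125/402 = 31.1% → the original
Returning users: Control 27/45 = 60.0%, the original 75/104 = 72.1% → the original
The original has the higher rate in all 3 groups.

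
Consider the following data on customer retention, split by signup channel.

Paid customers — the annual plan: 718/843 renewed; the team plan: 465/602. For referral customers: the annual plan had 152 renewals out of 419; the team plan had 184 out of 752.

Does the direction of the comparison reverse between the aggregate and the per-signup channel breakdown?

No

Paid: the annual plan 718/843 = 85.2%, the team plan 465/602 = 77.2% → the annual plan
Referral: the annual plan 152/419 = 36.3%, the team plan 184/752 = 24.5% → the annual plan
Overall: the annual plan 870/1262 = 68.9%, the team plan 649/1354 = 47.9% → the annual plan
The annual plan wins overall and in every signup group — no reversal.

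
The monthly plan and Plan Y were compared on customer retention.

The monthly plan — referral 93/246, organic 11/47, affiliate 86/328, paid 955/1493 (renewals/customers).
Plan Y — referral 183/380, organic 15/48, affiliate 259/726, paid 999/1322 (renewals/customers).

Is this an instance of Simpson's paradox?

No

Referral: the monthly plan 93/246 = 37.8%, Plan Y 183/380 = 48.2% → Plan Y
Organic: the monthly plan 11/47 = 23.4%, Plan Y 15/48 = 31.2% → Plan Y
Affiliate: the monthly plan 86/328 = 26.2%, Plan Y 259/726 = 35.7% → Plan Y
Paid: the monthly plan 955/1493 = 64.0%, Plan Y 999/1322 = 75.6% → Plan Y
Overall: the monthly plan 1145/2114 = 54.2%, Plan Y 1456/2476 = 58.8% → Plan Y
Plan Y wins overall and in every signup group — no reversal.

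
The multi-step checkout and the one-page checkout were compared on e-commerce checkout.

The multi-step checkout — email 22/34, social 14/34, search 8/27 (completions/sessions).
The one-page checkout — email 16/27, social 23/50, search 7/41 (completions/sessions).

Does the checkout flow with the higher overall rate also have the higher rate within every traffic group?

No

Email: the multi-step checkout 22/34 = 64.7%, the one-page checkout 16/27 = 59.3% → the multi-step checkout
Social: the multi-step checkout 14/34 = 41.2%, the one-page checkout 23/50 = 46.0% → the one-page checkout
Search: the multi-step checkout 8/27 = 29.6%, the one-page checkout 7/41 = 17.1% → the multi-step checkout
Overall: the multi-step checkout 44/95 = 46.3%, the one-page checkout 46/118 = 39.0% → the multi-step checkout
Neither sweeps: the multi-step checkout wins 2 of 3 groups, the one-page checkout wins 1. The multi-step checkout wins overall but not every group — no Simpson reversal.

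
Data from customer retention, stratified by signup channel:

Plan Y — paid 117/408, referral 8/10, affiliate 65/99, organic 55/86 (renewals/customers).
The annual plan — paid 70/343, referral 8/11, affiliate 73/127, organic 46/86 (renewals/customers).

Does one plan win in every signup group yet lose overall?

No

Paid: Plan Y 117/408 = 28.7%, the annual plan 70/343 = 20.4% → Plan Y
Referral: Plan Y 8/10 = 80.0%, the annual plan 8/11 = 72.7% → Plan Y
Affiliate: Plan Y 65/99 = 65.7%, the annual plan 73/127 = 57.5% → Plan Y
Organic: Plan Y 55/86 = 64.0%, the annual plan 46/86 = 53.5% → Plan Y
Overall: Plan Y 245/603 = 40.6%, the annual plan 197/567 = 34.7% → Plan Y
Plan Y wins overall and in every signup group — no reversal.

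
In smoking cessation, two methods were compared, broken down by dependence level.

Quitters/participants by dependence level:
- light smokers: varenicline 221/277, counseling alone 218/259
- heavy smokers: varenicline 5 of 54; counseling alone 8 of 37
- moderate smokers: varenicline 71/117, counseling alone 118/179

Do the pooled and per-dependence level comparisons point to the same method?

Light smokers: varenicline 221/277 = 79.8%, counseling alone 218/259 = 84.2% → counseling alone
Heavy smokers: varenicline 5/54 = 9.3%, counseling alone 8/37 = 21.6% → counseling alone
Moderate smokers: varenicline 71/117 = 60.7%, counseling alone 118/179 = 65.9% → counseling alone
Overall: varenicline 297/448 = 66.3%, counseling alone 344/475 = 72.4% → counseling alone
Counseling alone wins overall and in every dependence group — no reversal.

Yes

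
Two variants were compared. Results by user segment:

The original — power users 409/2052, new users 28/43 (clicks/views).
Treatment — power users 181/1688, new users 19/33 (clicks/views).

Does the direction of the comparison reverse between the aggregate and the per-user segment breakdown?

No

Power users: the original 409/2052 = 19.9%, Treatment 181/1688 = 10.7% → the original
New users: the original 28/43 = 65.1%, Treatment 19/33 = 57.6% → the original
Overall: the original 437/2095 = 20.9%, Treatment 200/1721 = 11.6% → the original
The original wins overall and in every user group — no reversal.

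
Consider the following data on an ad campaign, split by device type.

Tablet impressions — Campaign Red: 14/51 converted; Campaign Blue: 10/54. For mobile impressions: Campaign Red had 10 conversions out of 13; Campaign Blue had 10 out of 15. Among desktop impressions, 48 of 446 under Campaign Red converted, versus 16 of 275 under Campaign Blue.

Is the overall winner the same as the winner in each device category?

Tablet: Campaign Red 14/51 = 27.5%, Campaign Blue 10/54 = 18.5% → Campaign Red
Mobile: Campaign Red 10/13 = 76.9%, Campaign Blue 10/15 = 66.7% → Campaign Red
Desktop: Campaign Red 48/446 = 10.8%, Campaign Blue 16/275 = 5.8% → Campaign Red
Overall: Campaign Red 72/510 = 14.1%, Campaign Blue 36/344 = 10.5% → Campaign Red
Campaign Red wins overall and in every device group — no reversal.

Yes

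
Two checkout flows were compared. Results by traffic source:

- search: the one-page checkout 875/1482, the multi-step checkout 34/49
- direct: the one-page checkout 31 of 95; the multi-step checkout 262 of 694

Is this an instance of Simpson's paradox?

Yes

Search: the one-page checkout 875/1482 = 59.0%, the multi-step checkout 34/49 = 69.4% → the multi-step checkout
Direct: the one-page checkout 31/95 = 32.6%, the multi-step checkout 262/694 = 37.8% → the multi-step checkout
Overall: the one-page checkout 906/1577 = 57.5%, the multi-step checkout 296/743 = 39.8% → the one-page checkout
The multi-step checkout wins each traffic group but the one-page checkout wins overall — the comparison reverses. The multi-step checkout's sessions skew toward direct, which has a lower base rate.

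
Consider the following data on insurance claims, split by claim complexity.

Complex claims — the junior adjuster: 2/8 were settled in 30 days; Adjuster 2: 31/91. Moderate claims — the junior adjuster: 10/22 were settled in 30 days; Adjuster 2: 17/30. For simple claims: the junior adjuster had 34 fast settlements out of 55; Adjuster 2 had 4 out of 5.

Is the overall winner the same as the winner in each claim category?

Complex: the junior adjuster 2/8 = 25.0%, Adjuster 2 31/91 = 34.1% → Adjuster 2
Moderate: the junior adjuster 10/22 = 45.5%, Adjuster 2 17/30 = 56.7% → Adjuster 2
Simple: the junior adjuster 34/55 = 61.8%, Adjuster 2 4/5 = 80.0% → Adjuster 2
Overall: the junior adjuster 46/85 = 54.1%, Adjuster 2 52/126 = 41.3% → the junior adjuster
Adjuster 2 wins each claim group but the junior adjuster wins overall — the comparison reverses. Adjuster 2's claims skew toward complex, which has a lower base rate.

No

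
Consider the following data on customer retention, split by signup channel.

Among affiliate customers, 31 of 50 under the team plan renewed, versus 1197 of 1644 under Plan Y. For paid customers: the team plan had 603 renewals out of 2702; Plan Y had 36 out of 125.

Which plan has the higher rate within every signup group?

Plan Y

Affiliate: the team plan 31/50 = 62.0%, Plan Y 1197/1644 = 72.8% → Plan Y
Paid: the team plan 603/2702 = 22.3%, Plan Y 36/125 = 28.8% → Plan Y
Plan Y has the higher rate in both groups.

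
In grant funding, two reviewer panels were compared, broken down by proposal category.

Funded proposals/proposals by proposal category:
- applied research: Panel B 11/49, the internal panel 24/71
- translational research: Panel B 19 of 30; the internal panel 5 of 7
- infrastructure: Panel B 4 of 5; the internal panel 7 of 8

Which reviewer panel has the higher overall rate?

Applied research: Panel B 11/49 = 22.4%, the internal panel 24/71 = 33.8% → the internal panel
Translational research: Panel B 19/30 = 63.3%, the internal panel 5/7 = 71.4% → the internal panel
Infrastructure: Panel B 4/5 = 80.0%, the internal panel 7/8 = 87.5% → the internal panel
Overall: Panel B 34/84 = 40.5%, the internal panel 36/86 = 41.9% → the internal panel

the internal panel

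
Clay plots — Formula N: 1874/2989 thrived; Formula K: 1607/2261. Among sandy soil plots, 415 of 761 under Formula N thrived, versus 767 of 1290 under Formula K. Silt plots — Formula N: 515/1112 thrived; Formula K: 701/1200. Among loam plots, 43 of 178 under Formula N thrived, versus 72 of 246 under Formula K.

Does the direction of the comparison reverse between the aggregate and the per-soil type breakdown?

No

Clay: Formula N 1874/2989 = 62.7%, Formula K 1607/2261 = 71.1% → Formula K
Sandy soil: Formula N 415/761 = 54.5%, Formula K 767/1290 = 59.5% → Formula K
Silt: Formula N 515/1112 = 46.3%, Formula K 701/1200 = 58.4% → Formula K
Loam: Formula N 43/178 = 24.2%, Formula K 72/246 = 29.3% → Formula K
Overall: Formula N 2847/5040 = 56.5%, Formula K 3147/4997 = 63.0% → Formula K
Formula K wins overall and in every soil group — no reversal.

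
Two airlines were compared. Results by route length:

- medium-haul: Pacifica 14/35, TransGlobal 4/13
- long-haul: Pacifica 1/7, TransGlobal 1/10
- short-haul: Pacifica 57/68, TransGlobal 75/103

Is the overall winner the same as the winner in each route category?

Yes

Medium-haul: Pacifica 14/35 = 40.0%, TransGlobal 4/13 = 30.8% → Pacifica
Long-haul: Pacifica 1/7 = 14.3%, TransGlobal 1/10 = 10.0% → Pacifica
Short-haul: Pacifica 57/68 = 83.8%, TransGlobal 75/103 = 72.8% → Pacifica
Overall: Pacifica 72/110 = 65.5%, TransGlobal 80/126 = 63.5% → Pacifica
Pacifica wins overall and in every route group — no reversal.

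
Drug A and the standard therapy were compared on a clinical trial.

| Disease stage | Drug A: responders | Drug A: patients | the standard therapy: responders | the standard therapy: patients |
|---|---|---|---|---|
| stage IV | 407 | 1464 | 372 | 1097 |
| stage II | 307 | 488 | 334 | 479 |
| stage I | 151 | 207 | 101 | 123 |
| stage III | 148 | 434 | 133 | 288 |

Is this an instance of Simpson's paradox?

Stage IV: Drug A 407/1464 = 27.8%, the standard therapy 372/1097 = 33.9% → the standard therapy
Stage II: Drug A 307/488 = 62.9%, the standard therapy 334/479 = 69.7% → the standard therapy
Stage I: Drug A 151/207 = 72.9%, the standard therapy 101/123 = 82.1% → the standard therapy
Stage III: Drug A 148/434 = 34.1%, the standard therapy 133/288 = 46.2% → the standard therapy
Overall: Drug A 1013/2593 = 39.1%, the standard therapy 940/1987 = 47.3% → the standard therapy
The standard therapy wins overall and in every disease group — no reversal.

No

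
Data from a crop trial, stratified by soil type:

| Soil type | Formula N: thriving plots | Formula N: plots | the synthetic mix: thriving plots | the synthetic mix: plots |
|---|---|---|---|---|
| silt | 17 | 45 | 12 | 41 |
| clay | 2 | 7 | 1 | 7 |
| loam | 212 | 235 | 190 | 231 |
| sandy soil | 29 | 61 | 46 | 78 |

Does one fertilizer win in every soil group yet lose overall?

No

Silt: Formula N 17/45 = 37.8%, the synthetic mix 12/41 = 29.3% → Formula N
Clay: Formula N 2/7 = 28.6%, the synthetic mix 1/7 = 14.3% → Formula N
Loam: Formula N 212/235 = 90.2%, the synthetic mix 190/231 = 82.3% → Formula N
Sandy soil: Formula N 29/61 = 47.5%, the synthetic mix 46/78 = 59.0% → the synthetic mix
Overall: Formula N 260/348 = 74.7%, the synthetic mix 249/357 = 69.7% → Formula N
Neither sweeps: Formula N wins 3 of 4 groups, the synthetic mix wins 1. Formula N wins overall but not every group — no Simpson reversal.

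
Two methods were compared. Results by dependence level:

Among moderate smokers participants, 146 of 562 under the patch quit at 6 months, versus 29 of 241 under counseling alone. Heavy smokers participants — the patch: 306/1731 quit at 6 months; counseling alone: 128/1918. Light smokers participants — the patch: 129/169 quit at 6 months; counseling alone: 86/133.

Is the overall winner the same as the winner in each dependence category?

Yes

Moderate smokers: the patch 146/562 = 26.0%, counseling alone 29/241 = 12.0% → the patch
Heavy smokers: the patch 306/1731 = 17.7%, counseling alone 128/1918 = 6.7% → the patch
Light smokers: the patch 129/169 = 76.3%, counseling alone 86/133 = 64.7% → the patch
Overall: the patch 581/2462 = 23.6%, counseling alone 243/2292 = 10.6% → the patch
The patch wins overall and in every dependence group — no reversal.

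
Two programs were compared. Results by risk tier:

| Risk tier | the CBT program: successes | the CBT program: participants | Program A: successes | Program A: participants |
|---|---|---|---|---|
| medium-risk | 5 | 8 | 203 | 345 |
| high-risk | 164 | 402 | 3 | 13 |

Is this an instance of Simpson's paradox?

Medium-risk: the CBT program 5/8 = 62.5%, Program A 203/345 = 58.8% → the CBT program
High-risk: the CBT program 164/402 = 40.8%, Program A 3/13 = 23.1% → the CBT program
Overall: the CBT program 169/410 = 41.2%, Program A 206/358 = 57.5% → Program A
The CBT program wins each risk group but Program A wins overall — the comparison reverses. The CBT program's participants skew toward high-risk, which has a lower base rate.

Yes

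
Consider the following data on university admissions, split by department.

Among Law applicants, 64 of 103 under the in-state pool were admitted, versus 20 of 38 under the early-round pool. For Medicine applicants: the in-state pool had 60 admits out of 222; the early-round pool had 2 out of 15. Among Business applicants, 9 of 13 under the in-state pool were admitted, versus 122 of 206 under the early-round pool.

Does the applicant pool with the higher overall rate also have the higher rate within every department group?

No

Law: the in-state pool 64/103 = 62.1%, the early-round pool 20/38 = 52.6% → the in-state pool
Medicine: the in-state pool 60/222 = 27.0%, the early-round pool 2/15 = 13.3% → the in-state pool
Business: the in-state pool 9/13 = 69.2%, the early-round pool 122/206 = 59.2% → the in-state pool
Overall: the in-state pool 133/338 = 39.3%, the early-round pool 144/259 = 55.6% → the early-round pool
The in-state pool wins each department group but the early-round pool wins overall — the comparison reverses. The in-state pool's applicants skew toward Medicine, which has a lower base rate.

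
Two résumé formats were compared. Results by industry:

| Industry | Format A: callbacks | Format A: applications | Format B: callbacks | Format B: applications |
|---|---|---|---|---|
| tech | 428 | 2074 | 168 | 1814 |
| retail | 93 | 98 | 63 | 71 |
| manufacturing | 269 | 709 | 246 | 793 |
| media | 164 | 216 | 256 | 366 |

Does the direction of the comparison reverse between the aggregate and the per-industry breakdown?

Tech: Format A 428/2074 = 20.6%, Format B 168/1814 = 9.3% → Format A
Retail: Format A 93/98 = 94.9%, Format B 63/71 = 88.7% → Format A
Manufacturing: Format A 269/709 = 37.9%, Format B 246/793 = 31.0% → Format A
Media: Format A 164/216 = 75.9%, Format B 256/366 = 69.9% → Format A
Overall: Format A 954/3097 = 30.8%, Format B 733/3044 = 24.1% → Format A
Format A wins overall and in every industry group — no reversal.

No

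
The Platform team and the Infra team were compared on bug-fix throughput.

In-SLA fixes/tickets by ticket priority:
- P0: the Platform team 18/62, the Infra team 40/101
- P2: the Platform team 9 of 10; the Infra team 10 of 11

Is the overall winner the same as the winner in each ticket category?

Yes

P0: the Platform team 18/62 = 29.0%, the Infra team 40/101 = 39.6% → the Infra team
P2: the Platform team 9/10 = 90.0%, the Infra team 10/11 = 90.9% → the Infra team
Overall: the Platform team 27/72 = 37.5%, the Infra team 50/112 = 44.6% → the Infra team
The Infra team wins overall and in every ticket group — no reversal.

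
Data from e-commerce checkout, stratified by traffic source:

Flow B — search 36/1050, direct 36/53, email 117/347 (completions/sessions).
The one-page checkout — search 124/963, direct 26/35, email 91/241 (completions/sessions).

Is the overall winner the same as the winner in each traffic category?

Search: Flow B 36/1050 = 3.4%, the one-page checkout 124/963 = 12.9% → the one-page checkout
Direct: Flow B 36/53 = 67.9%, the one-page checkout 26/35 = 74.3% → the one-page checkout
Email: Flow B 117/347 = 33.7%, the one-page checkout 91/241 = 37.8% → the one-page checkout
Overall: Flow B 189/1450 = 13.0%, the one-page checkout 241/1239 = 19.5% → the one-page checkout
The one-page checkout wins overall and in every traffic group — no reversal.

Yes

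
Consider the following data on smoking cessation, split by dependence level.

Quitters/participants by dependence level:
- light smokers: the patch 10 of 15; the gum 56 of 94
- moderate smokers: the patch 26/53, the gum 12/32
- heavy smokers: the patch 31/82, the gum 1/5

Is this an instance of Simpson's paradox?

Light smokers: the patch 10/15 = 66.7%, the gum 56/94 = 59.6% → the patch
Moderate smokers: the patch 26/53 = 49.1%, the gum 12/32 = 37.5% → the patch
Heavy smokers: the patch 31/82 = 37.8%, the gum 1/5 = 20.0% → the patch
Overall: the patch 67/150 = 44.7%, the gum 69/131 = 52.7% → the gum
The patch wins each dependence group but the gum wins overall — the comparison reverses. The patch's participants skew toward heavy smokers, which has a lower base rate.

Yes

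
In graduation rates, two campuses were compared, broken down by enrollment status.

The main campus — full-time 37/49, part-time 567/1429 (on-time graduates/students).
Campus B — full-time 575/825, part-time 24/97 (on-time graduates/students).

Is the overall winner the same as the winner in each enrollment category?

Full-time: the main campus 37/49 = 75.5%, Campus B 575/825 = 69.7% → the main campus
Part-time: the main campus 567/1429 = 39.7%, Campus B 24/97 = 24.7% → the main campus
Overall: the main campus 604/1478 = 40.9%, Campus B 599/922 = 65.0% → Campus B
The main campus wins each enrollment group but Campus B wins overall — the comparison reverses. The main campus's students skew toward part-time, which has a lower base rate.

No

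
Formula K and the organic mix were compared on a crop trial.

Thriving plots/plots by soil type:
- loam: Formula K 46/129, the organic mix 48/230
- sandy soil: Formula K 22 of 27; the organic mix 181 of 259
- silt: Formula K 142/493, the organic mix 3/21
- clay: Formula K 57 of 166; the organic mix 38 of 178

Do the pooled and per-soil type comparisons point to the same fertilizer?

No

Loam: Formula K 46/129 = 35.7%, the organic mix 48/230 = 20.9% → Formula K
Sandy soil: Formula K 22/27 = 81.5%, the organic mix 181/259 = 69.9% → Formula K
Silt: Formula K 142/493 = 28.8%, the organic mix 3/21 = 14.3% → Formula K
Clay: Formula K 57/166 = 34.3%, the organic mix 38/178 = 21.3% → Formula K
Overall: Formula K 267/815 = 32.8%, the organic mix 270/688 = 39.2% → the organic mix
Formula K wins each soil group but the organic mix wins overall — the comparison reverses. Formula K's plots skew toward silt, which has a lower base rate.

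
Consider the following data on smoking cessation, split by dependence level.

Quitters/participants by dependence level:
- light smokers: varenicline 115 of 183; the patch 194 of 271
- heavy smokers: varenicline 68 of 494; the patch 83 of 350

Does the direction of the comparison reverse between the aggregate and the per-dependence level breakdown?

No

Light smokers: varenicline 115/183 = 62.8%, the patch 194/271 = 71.6% → the patch
Heavy smokers: varenicline 68/494 = 13.8%, the patch 83/350 = 23.7% → the patch
Overall: varenicline 183/677 = 27.0%, the patch 277/621 = 44.6% → the patch
The patch wins overall and in every dependence group — no reversal.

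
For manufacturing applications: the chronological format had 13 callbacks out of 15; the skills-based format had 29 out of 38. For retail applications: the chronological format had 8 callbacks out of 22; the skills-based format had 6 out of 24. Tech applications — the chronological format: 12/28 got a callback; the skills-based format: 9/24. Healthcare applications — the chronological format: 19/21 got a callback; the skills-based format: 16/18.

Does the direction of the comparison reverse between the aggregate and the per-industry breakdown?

No

Manufacturing: the chronological format 13/15 = 86.7%, the skills-based format 29/38 = 76.3% → the chronological format
Retail: the chronological format 8/22 = 36.4%, the skills-based format 6/24 = 25.0% → the chronological format
Tech: the chronological format 12/28 = 42.9%, the skills-based format 9/24 = 37.5% → the chronological format
Healthcare: the chronological format 19/21 = 90.5%, the skills-based format 16/18 = 88.9% → the chronological format
Overall: the chronological format 52/86 = 60.5%, the skills-based format 60/104 = 57.7% → the chronological format
The chronological format wins overall and in every industry group — no reversal.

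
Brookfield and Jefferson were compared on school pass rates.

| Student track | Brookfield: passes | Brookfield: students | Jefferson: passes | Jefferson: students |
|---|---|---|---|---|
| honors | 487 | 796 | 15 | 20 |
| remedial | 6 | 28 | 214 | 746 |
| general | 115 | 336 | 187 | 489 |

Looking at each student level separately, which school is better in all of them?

Honors: Brookfield 487/796 = 61.2%, Jefferson 15/20 = 75.0% → Jefferson
Remedial: Brookfield 6/28 = 21.4%, Jefferson 214/746 = 28.7% → Jefferson
General: Brookfield 115/336 = 34.2%, Jefferson 187/489 = 38.2% → Jefferson
Jefferson has the higher rate in all 3 groups.

Jefferson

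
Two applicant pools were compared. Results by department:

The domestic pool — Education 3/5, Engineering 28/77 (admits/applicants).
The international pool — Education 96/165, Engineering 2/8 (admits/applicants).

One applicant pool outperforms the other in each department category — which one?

the domestic pool

Education: the domestic pool 3/5 = 60.0%, the international pool 96/165 = 58.2% → the domestic pool
Engineering: the domestic pool 28/77 = 36.4%, the international pool 2/8 = 25.0% → the domestic pool
The domestic pool has the higher rate in both groups.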